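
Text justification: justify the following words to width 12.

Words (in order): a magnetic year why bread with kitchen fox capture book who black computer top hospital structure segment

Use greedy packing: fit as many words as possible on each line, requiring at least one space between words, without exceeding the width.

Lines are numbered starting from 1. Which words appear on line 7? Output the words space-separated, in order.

Line 1: ['a', 'magnetic'] (min_width=10, slack=2)
Line 2: ['year', 'why'] (min_width=8, slack=4)
Line 3: ['bread', 'with'] (min_width=10, slack=2)
Line 4: ['kitchen', 'fox'] (min_width=11, slack=1)
Line 5: ['capture', 'book'] (min_width=12, slack=0)
Line 6: ['who', 'black'] (min_width=9, slack=3)
Line 7: ['computer', 'top'] (min_width=12, slack=0)
Line 8: ['hospital'] (min_width=8, slack=4)
Line 9: ['structure'] (min_width=9, slack=3)
Line 10: ['segment'] (min_width=7, slack=5)

Answer: computer top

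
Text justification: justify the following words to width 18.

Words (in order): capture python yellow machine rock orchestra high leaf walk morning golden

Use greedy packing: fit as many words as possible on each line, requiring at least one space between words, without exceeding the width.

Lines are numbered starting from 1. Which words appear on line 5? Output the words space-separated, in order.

Answer: morning golden

Derivation:
Line 1: ['capture', 'python'] (min_width=14, slack=4)
Line 2: ['yellow', 'machine'] (min_width=14, slack=4)
Line 3: ['rock', 'orchestra'] (min_width=14, slack=4)
Line 4: ['high', 'leaf', 'walk'] (min_width=14, slack=4)
Line 5: ['morning', 'golden'] (min_width=14, slack=4)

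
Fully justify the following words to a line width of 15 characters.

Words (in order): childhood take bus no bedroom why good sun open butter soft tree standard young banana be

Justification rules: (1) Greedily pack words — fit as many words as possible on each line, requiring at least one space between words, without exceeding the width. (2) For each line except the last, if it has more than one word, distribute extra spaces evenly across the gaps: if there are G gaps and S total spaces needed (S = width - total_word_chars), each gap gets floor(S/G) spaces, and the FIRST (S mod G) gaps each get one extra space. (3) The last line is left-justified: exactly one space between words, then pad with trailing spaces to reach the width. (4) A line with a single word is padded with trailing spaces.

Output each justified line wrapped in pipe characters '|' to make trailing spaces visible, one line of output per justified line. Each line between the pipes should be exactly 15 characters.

Line 1: ['childhood', 'take'] (min_width=14, slack=1)
Line 2: ['bus', 'no', 'bedroom'] (min_width=14, slack=1)
Line 3: ['why', 'good', 'sun'] (min_width=12, slack=3)
Line 4: ['open', 'butter'] (min_width=11, slack=4)
Line 5: ['soft', 'tree'] (min_width=9, slack=6)
Line 6: ['standard', 'young'] (min_width=14, slack=1)
Line 7: ['banana', 'be'] (min_width=9, slack=6)

Answer: |childhood  take|
|bus  no bedroom|
|why   good  sun|
|open     butter|
|soft       tree|
|standard  young|
|banana be      |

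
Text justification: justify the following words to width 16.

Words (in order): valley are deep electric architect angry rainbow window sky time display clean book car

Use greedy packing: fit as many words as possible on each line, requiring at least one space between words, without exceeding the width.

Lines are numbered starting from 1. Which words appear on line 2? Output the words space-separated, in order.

Answer: electric

Derivation:
Line 1: ['valley', 'are', 'deep'] (min_width=15, slack=1)
Line 2: ['electric'] (min_width=8, slack=8)
Line 3: ['architect', 'angry'] (min_width=15, slack=1)
Line 4: ['rainbow', 'window'] (min_width=14, slack=2)
Line 5: ['sky', 'time', 'display'] (min_width=16, slack=0)
Line 6: ['clean', 'book', 'car'] (min_width=14, slack=2)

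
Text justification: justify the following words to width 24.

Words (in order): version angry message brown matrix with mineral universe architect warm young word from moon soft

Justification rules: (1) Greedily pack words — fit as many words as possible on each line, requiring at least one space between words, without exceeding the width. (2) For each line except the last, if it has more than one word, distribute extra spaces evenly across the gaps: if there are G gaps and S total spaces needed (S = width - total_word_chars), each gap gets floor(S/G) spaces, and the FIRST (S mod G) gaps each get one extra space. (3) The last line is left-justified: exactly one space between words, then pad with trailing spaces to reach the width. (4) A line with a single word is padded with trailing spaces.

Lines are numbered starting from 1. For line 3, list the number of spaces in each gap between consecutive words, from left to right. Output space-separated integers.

Line 1: ['version', 'angry', 'message'] (min_width=21, slack=3)
Line 2: ['brown', 'matrix', 'with'] (min_width=17, slack=7)
Line 3: ['mineral', 'universe'] (min_width=16, slack=8)
Line 4: ['architect', 'warm', 'young'] (min_width=20, slack=4)
Line 5: ['word', 'from', 'moon', 'soft'] (min_width=19, slack=5)

Answer: 9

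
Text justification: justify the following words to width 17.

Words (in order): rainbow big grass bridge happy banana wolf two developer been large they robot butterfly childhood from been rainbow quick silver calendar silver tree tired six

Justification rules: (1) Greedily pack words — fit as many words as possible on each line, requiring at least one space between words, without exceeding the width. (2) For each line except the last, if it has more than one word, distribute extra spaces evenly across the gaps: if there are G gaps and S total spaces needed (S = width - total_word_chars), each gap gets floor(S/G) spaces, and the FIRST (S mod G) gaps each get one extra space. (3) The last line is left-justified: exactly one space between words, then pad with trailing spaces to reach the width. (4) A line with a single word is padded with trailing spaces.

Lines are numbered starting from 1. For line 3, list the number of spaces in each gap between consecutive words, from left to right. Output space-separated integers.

Line 1: ['rainbow', 'big', 'grass'] (min_width=17, slack=0)
Line 2: ['bridge', 'happy'] (min_width=12, slack=5)
Line 3: ['banana', 'wolf', 'two'] (min_width=15, slack=2)
Line 4: ['developer', 'been'] (min_width=14, slack=3)
Line 5: ['large', 'they', 'robot'] (min_width=16, slack=1)
Line 6: ['butterfly'] (min_width=9, slack=8)
Line 7: ['childhood', 'from'] (min_width=14, slack=3)
Line 8: ['been', 'rainbow'] (min_width=12, slack=5)
Line 9: ['quick', 'silver'] (min_width=12, slack=5)
Line 10: ['calendar', 'silver'] (min_width=15, slack=2)
Line 11: ['tree', 'tired', 'six'] (min_width=14, slack=3)

Answer: 2 2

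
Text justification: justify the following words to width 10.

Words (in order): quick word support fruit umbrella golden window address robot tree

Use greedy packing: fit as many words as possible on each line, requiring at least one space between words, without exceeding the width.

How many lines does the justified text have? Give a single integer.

Line 1: ['quick', 'word'] (min_width=10, slack=0)
Line 2: ['support'] (min_width=7, slack=3)
Line 3: ['fruit'] (min_width=5, slack=5)
Line 4: ['umbrella'] (min_width=8, slack=2)
Line 5: ['golden'] (min_width=6, slack=4)
Line 6: ['window'] (min_width=6, slack=4)
Line 7: ['address'] (min_width=7, slack=3)
Line 8: ['robot', 'tree'] (min_width=10, slack=0)
Total lines: 8

Answer: 8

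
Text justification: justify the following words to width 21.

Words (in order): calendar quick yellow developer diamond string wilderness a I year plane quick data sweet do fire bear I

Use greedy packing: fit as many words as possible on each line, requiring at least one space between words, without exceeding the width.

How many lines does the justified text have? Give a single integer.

Answer: 5

Derivation:
Line 1: ['calendar', 'quick', 'yellow'] (min_width=21, slack=0)
Line 2: ['developer', 'diamond'] (min_width=17, slack=4)
Line 3: ['string', 'wilderness', 'a', 'I'] (min_width=21, slack=0)
Line 4: ['year', 'plane', 'quick', 'data'] (min_width=21, slack=0)
Line 5: ['sweet', 'do', 'fire', 'bear', 'I'] (min_width=20, slack=1)
Total lines: 5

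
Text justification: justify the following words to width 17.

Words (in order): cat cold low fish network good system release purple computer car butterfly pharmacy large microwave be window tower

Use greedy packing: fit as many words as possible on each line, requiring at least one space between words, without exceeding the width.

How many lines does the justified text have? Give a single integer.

Line 1: ['cat', 'cold', 'low', 'fish'] (min_width=17, slack=0)
Line 2: ['network', 'good'] (min_width=12, slack=5)
Line 3: ['system', 'release'] (min_width=14, slack=3)
Line 4: ['purple', 'computer'] (min_width=15, slack=2)
Line 5: ['car', 'butterfly'] (min_width=13, slack=4)
Line 6: ['pharmacy', 'large'] (min_width=14, slack=3)
Line 7: ['microwave', 'be'] (min_width=12, slack=5)
Line 8: ['window', 'tower'] (min_width=12, slack=5)
Total lines: 8

Answer: 8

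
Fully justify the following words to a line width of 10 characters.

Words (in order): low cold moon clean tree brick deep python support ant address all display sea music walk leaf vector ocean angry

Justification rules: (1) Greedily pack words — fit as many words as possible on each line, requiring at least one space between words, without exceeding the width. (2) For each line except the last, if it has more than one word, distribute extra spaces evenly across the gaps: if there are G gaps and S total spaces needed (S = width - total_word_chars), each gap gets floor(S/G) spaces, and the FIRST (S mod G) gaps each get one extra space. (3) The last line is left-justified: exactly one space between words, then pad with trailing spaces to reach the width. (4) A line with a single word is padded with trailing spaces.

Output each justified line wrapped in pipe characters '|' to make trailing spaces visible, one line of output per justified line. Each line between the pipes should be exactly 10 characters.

Answer: |low   cold|
|moon clean|
|tree brick|
|deep      |
|python    |
|support   |
|ant       |
|address   |
|all       |
|display   |
|sea  music|
|walk  leaf|
|vector    |
|ocean     |
|angry     |

Derivation:
Line 1: ['low', 'cold'] (min_width=8, slack=2)
Line 2: ['moon', 'clean'] (min_width=10, slack=0)
Line 3: ['tree', 'brick'] (min_width=10, slack=0)
Line 4: ['deep'] (min_width=4, slack=6)
Line 5: ['python'] (min_width=6, slack=4)
Line 6: ['support'] (min_width=7, slack=3)
Line 7: ['ant'] (min_width=3, slack=7)
Line 8: ['address'] (min_width=7, slack=3)
Line 9: ['all'] (min_width=3, slack=7)
Line 10: ['display'] (min_width=7, slack=3)
Line 11: ['sea', 'music'] (min_width=9, slack=1)
Line 12: ['walk', 'leaf'] (min_width=9, slack=1)
Line 13: ['vector'] (min_width=6, slack=4)
Line 14: ['ocean'] (min_width=5, slack=5)
Line 15: ['angry'] (min_width=5, slack=5)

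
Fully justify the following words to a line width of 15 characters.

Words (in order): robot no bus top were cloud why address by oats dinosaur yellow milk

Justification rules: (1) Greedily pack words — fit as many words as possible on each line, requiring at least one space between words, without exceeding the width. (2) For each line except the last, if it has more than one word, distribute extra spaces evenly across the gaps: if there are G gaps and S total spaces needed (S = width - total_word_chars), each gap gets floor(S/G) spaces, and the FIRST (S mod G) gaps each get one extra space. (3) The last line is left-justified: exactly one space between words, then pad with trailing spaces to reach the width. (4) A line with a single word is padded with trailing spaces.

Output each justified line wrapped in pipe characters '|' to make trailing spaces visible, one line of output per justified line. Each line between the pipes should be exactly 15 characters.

Answer: |robot   no  bus|
|top  were cloud|
|why  address by|
|oats   dinosaur|
|yellow milk    |

Derivation:
Line 1: ['robot', 'no', 'bus'] (min_width=12, slack=3)
Line 2: ['top', 'were', 'cloud'] (min_width=14, slack=1)
Line 3: ['why', 'address', 'by'] (min_width=14, slack=1)
Line 4: ['oats', 'dinosaur'] (min_width=13, slack=2)
Line 5: ['yellow', 'milk'] (min_width=11, slack=4)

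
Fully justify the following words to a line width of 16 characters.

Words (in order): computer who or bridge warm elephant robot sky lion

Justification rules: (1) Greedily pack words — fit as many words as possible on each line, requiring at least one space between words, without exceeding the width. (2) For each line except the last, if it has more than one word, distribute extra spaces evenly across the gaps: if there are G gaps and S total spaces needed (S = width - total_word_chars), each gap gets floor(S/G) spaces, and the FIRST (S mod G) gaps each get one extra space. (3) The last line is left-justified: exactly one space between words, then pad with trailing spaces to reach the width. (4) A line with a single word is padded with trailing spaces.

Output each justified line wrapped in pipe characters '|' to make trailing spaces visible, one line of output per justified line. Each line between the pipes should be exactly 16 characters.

Line 1: ['computer', 'who', 'or'] (min_width=15, slack=1)
Line 2: ['bridge', 'warm'] (min_width=11, slack=5)
Line 3: ['elephant', 'robot'] (min_width=14, slack=2)
Line 4: ['sky', 'lion'] (min_width=8, slack=8)

Answer: |computer  who or|
|bridge      warm|
|elephant   robot|
|sky lion        |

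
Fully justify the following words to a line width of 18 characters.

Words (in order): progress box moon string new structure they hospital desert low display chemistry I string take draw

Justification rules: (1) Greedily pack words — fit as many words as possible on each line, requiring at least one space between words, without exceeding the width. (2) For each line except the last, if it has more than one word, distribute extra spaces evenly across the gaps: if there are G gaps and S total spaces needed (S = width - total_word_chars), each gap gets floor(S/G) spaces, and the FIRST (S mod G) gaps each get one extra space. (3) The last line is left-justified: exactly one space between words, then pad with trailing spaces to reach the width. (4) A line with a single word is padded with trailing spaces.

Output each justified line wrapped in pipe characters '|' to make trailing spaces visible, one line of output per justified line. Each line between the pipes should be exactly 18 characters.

Answer: |progress  box moon|
|string         new|
|structure     they|
|hospital    desert|
|low        display|
|chemistry I string|
|take draw         |

Derivation:
Line 1: ['progress', 'box', 'moon'] (min_width=17, slack=1)
Line 2: ['string', 'new'] (min_width=10, slack=8)
Line 3: ['structure', 'they'] (min_width=14, slack=4)
Line 4: ['hospital', 'desert'] (min_width=15, slack=3)
Line 5: ['low', 'display'] (min_width=11, slack=7)
Line 6: ['chemistry', 'I', 'string'] (min_width=18, slack=0)
Line 7: ['take', 'draw'] (min_width=9, slack=9)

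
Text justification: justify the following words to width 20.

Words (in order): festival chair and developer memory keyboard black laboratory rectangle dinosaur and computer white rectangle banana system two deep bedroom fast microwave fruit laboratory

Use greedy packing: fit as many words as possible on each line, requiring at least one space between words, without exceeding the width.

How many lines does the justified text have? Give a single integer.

Answer: 11

Derivation:
Line 1: ['festival', 'chair', 'and'] (min_width=18, slack=2)
Line 2: ['developer', 'memory'] (min_width=16, slack=4)
Line 3: ['keyboard', 'black'] (min_width=14, slack=6)
Line 4: ['laboratory', 'rectangle'] (min_width=20, slack=0)
Line 5: ['dinosaur', 'and'] (min_width=12, slack=8)
Line 6: ['computer', 'white'] (min_width=14, slack=6)
Line 7: ['rectangle', 'banana'] (min_width=16, slack=4)
Line 8: ['system', 'two', 'deep'] (min_width=15, slack=5)
Line 9: ['bedroom', 'fast'] (min_width=12, slack=8)
Line 10: ['microwave', 'fruit'] (min_width=15, slack=5)
Line 11: ['laboratory'] (min_width=10, slack=10)
Total lines: 11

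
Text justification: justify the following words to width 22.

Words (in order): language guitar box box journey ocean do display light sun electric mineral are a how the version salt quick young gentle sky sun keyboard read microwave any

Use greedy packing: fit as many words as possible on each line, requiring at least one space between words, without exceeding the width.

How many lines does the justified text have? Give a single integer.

Line 1: ['language', 'guitar', 'box'] (min_width=19, slack=3)
Line 2: ['box', 'journey', 'ocean', 'do'] (min_width=20, slack=2)
Line 3: ['display', 'light', 'sun'] (min_width=17, slack=5)
Line 4: ['electric', 'mineral', 'are', 'a'] (min_width=22, slack=0)
Line 5: ['how', 'the', 'version', 'salt'] (min_width=20, slack=2)
Line 6: ['quick', 'young', 'gentle', 'sky'] (min_width=22, slack=0)
Line 7: ['sun', 'keyboard', 'read'] (min_width=17, slack=5)
Line 8: ['microwave', 'any'] (min_width=13, slack=9)
Total lines: 8

Answer: 8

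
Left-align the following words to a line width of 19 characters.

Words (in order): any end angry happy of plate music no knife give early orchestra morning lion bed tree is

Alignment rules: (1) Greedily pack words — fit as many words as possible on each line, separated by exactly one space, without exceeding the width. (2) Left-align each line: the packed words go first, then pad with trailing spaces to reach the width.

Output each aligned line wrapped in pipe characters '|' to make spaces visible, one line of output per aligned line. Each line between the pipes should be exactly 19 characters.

Line 1: ['any', 'end', 'angry', 'happy'] (min_width=19, slack=0)
Line 2: ['of', 'plate', 'music', 'no'] (min_width=17, slack=2)
Line 3: ['knife', 'give', 'early'] (min_width=16, slack=3)
Line 4: ['orchestra', 'morning'] (min_width=17, slack=2)
Line 5: ['lion', 'bed', 'tree', 'is'] (min_width=16, slack=3)

Answer: |any end angry happy|
|of plate music no  |
|knife give early   |
|orchestra morning  |
|lion bed tree is   |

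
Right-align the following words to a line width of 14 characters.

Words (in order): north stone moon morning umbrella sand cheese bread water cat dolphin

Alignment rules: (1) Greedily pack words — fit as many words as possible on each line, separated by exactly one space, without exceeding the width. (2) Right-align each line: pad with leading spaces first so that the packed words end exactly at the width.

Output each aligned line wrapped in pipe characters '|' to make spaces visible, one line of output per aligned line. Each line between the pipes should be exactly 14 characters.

Line 1: ['north', 'stone'] (min_width=11, slack=3)
Line 2: ['moon', 'morning'] (min_width=12, slack=2)
Line 3: ['umbrella', 'sand'] (min_width=13, slack=1)
Line 4: ['cheese', 'bread'] (min_width=12, slack=2)
Line 5: ['water', 'cat'] (min_width=9, slack=5)
Line 6: ['dolphin'] (min_width=7, slack=7)

Answer: |   north stone|
|  moon morning|
| umbrella sand|
|  cheese bread|
|     water cat|
|       dolphin|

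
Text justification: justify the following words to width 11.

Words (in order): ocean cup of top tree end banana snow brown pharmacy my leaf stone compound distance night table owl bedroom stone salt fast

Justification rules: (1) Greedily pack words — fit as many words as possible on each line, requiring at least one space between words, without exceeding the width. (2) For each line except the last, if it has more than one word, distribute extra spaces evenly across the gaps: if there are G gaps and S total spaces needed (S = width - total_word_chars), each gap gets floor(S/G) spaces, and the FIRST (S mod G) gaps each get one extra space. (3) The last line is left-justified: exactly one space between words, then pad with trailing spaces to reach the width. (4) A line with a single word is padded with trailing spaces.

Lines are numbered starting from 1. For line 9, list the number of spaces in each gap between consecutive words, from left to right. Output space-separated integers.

Line 1: ['ocean', 'cup'] (min_width=9, slack=2)
Line 2: ['of', 'top', 'tree'] (min_width=11, slack=0)
Line 3: ['end', 'banana'] (min_width=10, slack=1)
Line 4: ['snow', 'brown'] (min_width=10, slack=1)
Line 5: ['pharmacy', 'my'] (min_width=11, slack=0)
Line 6: ['leaf', 'stone'] (min_width=10, slack=1)
Line 7: ['compound'] (min_width=8, slack=3)
Line 8: ['distance'] (min_width=8, slack=3)
Line 9: ['night', 'table'] (min_width=11, slack=0)
Line 10: ['owl', 'bedroom'] (min_width=11, slack=0)
Line 11: ['stone', 'salt'] (min_width=10, slack=1)
Line 12: ['fast'] (min_width=4, slack=7)

Answer: 1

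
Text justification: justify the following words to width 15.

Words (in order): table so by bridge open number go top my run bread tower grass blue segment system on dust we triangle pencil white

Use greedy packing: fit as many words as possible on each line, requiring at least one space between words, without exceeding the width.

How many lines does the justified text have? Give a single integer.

Line 1: ['table', 'so', 'by'] (min_width=11, slack=4)
Line 2: ['bridge', 'open'] (min_width=11, slack=4)
Line 3: ['number', 'go', 'top'] (min_width=13, slack=2)
Line 4: ['my', 'run', 'bread'] (min_width=12, slack=3)
Line 5: ['tower', 'grass'] (min_width=11, slack=4)
Line 6: ['blue', 'segment'] (min_width=12, slack=3)
Line 7: ['system', 'on', 'dust'] (min_width=14, slack=1)
Line 8: ['we', 'triangle'] (min_width=11, slack=4)
Line 9: ['pencil', 'white'] (min_width=12, slack=3)
Total lines: 9

Answer: 9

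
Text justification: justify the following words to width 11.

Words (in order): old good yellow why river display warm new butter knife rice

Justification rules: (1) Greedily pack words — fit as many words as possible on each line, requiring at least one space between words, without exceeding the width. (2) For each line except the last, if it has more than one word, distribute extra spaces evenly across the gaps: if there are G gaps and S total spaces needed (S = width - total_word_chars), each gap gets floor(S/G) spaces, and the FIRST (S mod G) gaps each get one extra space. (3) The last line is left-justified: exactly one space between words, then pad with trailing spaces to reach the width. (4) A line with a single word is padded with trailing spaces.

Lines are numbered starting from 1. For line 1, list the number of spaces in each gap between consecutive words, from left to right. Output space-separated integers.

Line 1: ['old', 'good'] (min_width=8, slack=3)
Line 2: ['yellow', 'why'] (min_width=10, slack=1)
Line 3: ['river'] (min_width=5, slack=6)
Line 4: ['display'] (min_width=7, slack=4)
Line 5: ['warm', 'new'] (min_width=8, slack=3)
Line 6: ['butter'] (min_width=6, slack=5)
Line 7: ['knife', 'rice'] (min_width=10, slack=1)

Answer: 4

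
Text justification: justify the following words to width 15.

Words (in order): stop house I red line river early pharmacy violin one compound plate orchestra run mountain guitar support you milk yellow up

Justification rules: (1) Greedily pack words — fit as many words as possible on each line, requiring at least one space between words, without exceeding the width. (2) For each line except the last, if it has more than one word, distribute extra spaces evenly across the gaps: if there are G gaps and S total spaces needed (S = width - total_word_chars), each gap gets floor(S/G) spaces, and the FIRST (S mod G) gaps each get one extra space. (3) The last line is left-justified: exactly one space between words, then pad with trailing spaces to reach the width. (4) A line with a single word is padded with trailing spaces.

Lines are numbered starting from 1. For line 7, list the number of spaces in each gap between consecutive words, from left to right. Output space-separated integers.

Line 1: ['stop', 'house', 'I'] (min_width=12, slack=3)
Line 2: ['red', 'line', 'river'] (min_width=14, slack=1)
Line 3: ['early', 'pharmacy'] (min_width=14, slack=1)
Line 4: ['violin', 'one'] (min_width=10, slack=5)
Line 5: ['compound', 'plate'] (min_width=14, slack=1)
Line 6: ['orchestra', 'run'] (min_width=13, slack=2)
Line 7: ['mountain', 'guitar'] (min_width=15, slack=0)
Line 8: ['support', 'you'] (min_width=11, slack=4)
Line 9: ['milk', 'yellow', 'up'] (min_width=14, slack=1)

Answer: 1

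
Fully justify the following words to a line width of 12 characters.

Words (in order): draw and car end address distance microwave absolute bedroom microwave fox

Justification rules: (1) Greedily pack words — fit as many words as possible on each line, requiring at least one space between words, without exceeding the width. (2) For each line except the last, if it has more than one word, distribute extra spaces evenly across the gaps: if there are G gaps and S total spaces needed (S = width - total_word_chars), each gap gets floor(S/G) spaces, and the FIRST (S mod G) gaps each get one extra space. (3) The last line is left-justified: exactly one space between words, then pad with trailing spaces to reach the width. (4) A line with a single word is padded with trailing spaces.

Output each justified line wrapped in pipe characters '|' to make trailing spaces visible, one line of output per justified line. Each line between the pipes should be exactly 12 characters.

Answer: |draw and car|
|end  address|
|distance    |
|microwave   |
|absolute    |
|bedroom     |
|microwave   |
|fox         |

Derivation:
Line 1: ['draw', 'and', 'car'] (min_width=12, slack=0)
Line 2: ['end', 'address'] (min_width=11, slack=1)
Line 3: ['distance'] (min_width=8, slack=4)
Line 4: ['microwave'] (min_width=9, slack=3)
Line 5: ['absolute'] (min_width=8, slack=4)
Line 6: ['bedroom'] (min_width=7, slack=5)
Line 7: ['microwave'] (min_width=9, slack=3)
Line 8: ['fox'] (min_width=3, slack=9)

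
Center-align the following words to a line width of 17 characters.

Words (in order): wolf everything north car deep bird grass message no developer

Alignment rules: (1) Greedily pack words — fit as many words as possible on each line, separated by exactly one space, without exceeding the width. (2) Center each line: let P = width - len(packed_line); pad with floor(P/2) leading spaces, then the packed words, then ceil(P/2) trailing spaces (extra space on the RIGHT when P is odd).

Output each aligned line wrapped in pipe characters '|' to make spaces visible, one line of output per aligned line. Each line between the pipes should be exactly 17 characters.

Line 1: ['wolf', 'everything'] (min_width=15, slack=2)
Line 2: ['north', 'car', 'deep'] (min_width=14, slack=3)
Line 3: ['bird', 'grass'] (min_width=10, slack=7)
Line 4: ['message', 'no'] (min_width=10, slack=7)
Line 5: ['developer'] (min_width=9, slack=8)

Answer: | wolf everything |
| north car deep  |
|   bird grass    |
|   message no    |
|    developer    |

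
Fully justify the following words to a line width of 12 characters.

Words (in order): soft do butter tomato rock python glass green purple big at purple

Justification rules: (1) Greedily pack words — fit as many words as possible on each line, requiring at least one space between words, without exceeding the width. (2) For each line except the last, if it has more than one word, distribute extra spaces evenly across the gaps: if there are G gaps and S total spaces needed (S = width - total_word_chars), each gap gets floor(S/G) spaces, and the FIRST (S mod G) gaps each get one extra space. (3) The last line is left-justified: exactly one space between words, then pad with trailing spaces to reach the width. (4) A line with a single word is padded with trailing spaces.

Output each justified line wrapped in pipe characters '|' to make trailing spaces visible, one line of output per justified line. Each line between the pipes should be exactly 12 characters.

Answer: |soft      do|
|butter      |
|tomato  rock|
|python glass|
|green purple|
|big       at|
|purple      |

Derivation:
Line 1: ['soft', 'do'] (min_width=7, slack=5)
Line 2: ['butter'] (min_width=6, slack=6)
Line 3: ['tomato', 'rock'] (min_width=11, slack=1)
Line 4: ['python', 'glass'] (min_width=12, slack=0)
Line 5: ['green', 'purple'] (min_width=12, slack=0)
Line 6: ['big', 'at'] (min_width=6, slack=6)
Line 7: ['purple'] (min_width=6, slack=6)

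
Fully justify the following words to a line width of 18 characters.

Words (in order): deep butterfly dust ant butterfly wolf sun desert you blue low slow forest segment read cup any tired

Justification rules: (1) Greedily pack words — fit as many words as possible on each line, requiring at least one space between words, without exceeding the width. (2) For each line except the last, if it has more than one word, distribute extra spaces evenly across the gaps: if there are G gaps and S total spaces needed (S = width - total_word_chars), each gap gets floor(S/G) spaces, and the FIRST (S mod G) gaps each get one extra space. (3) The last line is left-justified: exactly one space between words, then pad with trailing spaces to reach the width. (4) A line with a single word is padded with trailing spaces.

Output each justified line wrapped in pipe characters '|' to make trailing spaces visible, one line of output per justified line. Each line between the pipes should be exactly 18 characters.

Line 1: ['deep', 'butterfly'] (min_width=14, slack=4)
Line 2: ['dust', 'ant', 'butterfly'] (min_width=18, slack=0)
Line 3: ['wolf', 'sun', 'desert'] (min_width=15, slack=3)
Line 4: ['you', 'blue', 'low', 'slow'] (min_width=17, slack=1)
Line 5: ['forest', 'segment'] (min_width=14, slack=4)
Line 6: ['read', 'cup', 'any', 'tired'] (min_width=18, slack=0)

Answer: |deep     butterfly|
|dust ant butterfly|
|wolf   sun  desert|
|you  blue low slow|
|forest     segment|
|read cup any tired|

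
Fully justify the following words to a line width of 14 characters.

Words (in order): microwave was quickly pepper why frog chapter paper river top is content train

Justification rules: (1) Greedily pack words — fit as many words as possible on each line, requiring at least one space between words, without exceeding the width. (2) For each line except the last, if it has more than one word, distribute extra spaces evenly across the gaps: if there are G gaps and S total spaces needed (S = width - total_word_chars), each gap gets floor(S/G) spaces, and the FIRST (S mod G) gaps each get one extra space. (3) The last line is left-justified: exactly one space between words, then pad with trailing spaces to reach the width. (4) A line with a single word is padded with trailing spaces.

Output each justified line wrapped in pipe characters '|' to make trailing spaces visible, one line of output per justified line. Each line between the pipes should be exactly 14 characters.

Answer: |microwave  was|
|quickly pepper|
|why       frog|
|chapter  paper|
|river  top  is|
|content train |

Derivation:
Line 1: ['microwave', 'was'] (min_width=13, slack=1)
Line 2: ['quickly', 'pepper'] (min_width=14, slack=0)
Line 3: ['why', 'frog'] (min_width=8, slack=6)
Line 4: ['chapter', 'paper'] (min_width=13, slack=1)
Line 5: ['river', 'top', 'is'] (min_width=12, slack=2)
Line 6: ['content', 'train'] (min_width=13, slack=1)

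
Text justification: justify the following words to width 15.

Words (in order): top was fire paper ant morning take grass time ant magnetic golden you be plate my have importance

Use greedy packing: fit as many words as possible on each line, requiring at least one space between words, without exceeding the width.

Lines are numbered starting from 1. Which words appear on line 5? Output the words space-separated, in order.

Line 1: ['top', 'was', 'fire'] (min_width=12, slack=3)
Line 2: ['paper', 'ant'] (min_width=9, slack=6)
Line 3: ['morning', 'take'] (min_width=12, slack=3)
Line 4: ['grass', 'time', 'ant'] (min_width=14, slack=1)
Line 5: ['magnetic', 'golden'] (min_width=15, slack=0)
Line 6: ['you', 'be', 'plate', 'my'] (min_width=15, slack=0)
Line 7: ['have', 'importance'] (min_width=15, slack=0)

Answer: magnetic golden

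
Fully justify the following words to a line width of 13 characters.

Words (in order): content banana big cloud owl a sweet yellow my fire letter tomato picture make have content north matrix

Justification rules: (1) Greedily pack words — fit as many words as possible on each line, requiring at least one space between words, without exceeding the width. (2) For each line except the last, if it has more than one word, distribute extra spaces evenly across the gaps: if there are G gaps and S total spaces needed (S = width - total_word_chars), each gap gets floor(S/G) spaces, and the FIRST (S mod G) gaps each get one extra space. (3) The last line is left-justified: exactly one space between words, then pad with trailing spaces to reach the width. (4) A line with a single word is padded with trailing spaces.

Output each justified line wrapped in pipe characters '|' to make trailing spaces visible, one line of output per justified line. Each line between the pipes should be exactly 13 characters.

Line 1: ['content'] (min_width=7, slack=6)
Line 2: ['banana', 'big'] (min_width=10, slack=3)
Line 3: ['cloud', 'owl', 'a'] (min_width=11, slack=2)
Line 4: ['sweet', 'yellow'] (min_width=12, slack=1)
Line 5: ['my', 'fire'] (min_width=7, slack=6)
Line 6: ['letter', 'tomato'] (min_width=13, slack=0)
Line 7: ['picture', 'make'] (min_width=12, slack=1)
Line 8: ['have', 'content'] (min_width=12, slack=1)
Line 9: ['north', 'matrix'] (min_width=12, slack=1)

Answer: |content      |
|banana    big|
|cloud  owl  a|
|sweet  yellow|
|my       fire|
|letter tomato|
|picture  make|
|have  content|
|north matrix |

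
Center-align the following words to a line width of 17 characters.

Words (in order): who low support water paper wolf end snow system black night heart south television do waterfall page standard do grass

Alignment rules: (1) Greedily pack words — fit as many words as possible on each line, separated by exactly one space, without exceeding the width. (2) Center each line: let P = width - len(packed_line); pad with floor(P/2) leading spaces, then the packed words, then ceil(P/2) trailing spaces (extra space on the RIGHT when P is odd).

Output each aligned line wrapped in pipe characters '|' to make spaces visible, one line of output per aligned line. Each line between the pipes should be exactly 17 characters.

Line 1: ['who', 'low', 'support'] (min_width=15, slack=2)
Line 2: ['water', 'paper', 'wolf'] (min_width=16, slack=1)
Line 3: ['end', 'snow', 'system'] (min_width=15, slack=2)
Line 4: ['black', 'night', 'heart'] (min_width=17, slack=0)
Line 5: ['south', 'television'] (min_width=16, slack=1)
Line 6: ['do', 'waterfall', 'page'] (min_width=17, slack=0)
Line 7: ['standard', 'do', 'grass'] (min_width=17, slack=0)

Answer: | who low support |
|water paper wolf |
| end snow system |
|black night heart|
|south television |
|do waterfall page|
|standard do grass|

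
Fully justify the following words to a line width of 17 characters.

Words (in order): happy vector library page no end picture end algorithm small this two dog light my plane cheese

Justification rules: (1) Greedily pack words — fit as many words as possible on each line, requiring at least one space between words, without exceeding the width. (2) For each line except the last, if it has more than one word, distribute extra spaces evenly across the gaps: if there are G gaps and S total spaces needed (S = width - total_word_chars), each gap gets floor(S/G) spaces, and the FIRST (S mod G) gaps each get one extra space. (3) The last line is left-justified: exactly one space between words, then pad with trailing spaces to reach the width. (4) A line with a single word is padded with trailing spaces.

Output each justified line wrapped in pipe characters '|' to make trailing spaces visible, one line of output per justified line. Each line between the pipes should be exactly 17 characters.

Line 1: ['happy', 'vector'] (min_width=12, slack=5)
Line 2: ['library', 'page', 'no'] (min_width=15, slack=2)
Line 3: ['end', 'picture', 'end'] (min_width=15, slack=2)
Line 4: ['algorithm', 'small'] (min_width=15, slack=2)
Line 5: ['this', 'two', 'dog'] (min_width=12, slack=5)
Line 6: ['light', 'my', 'plane'] (min_width=14, slack=3)
Line 7: ['cheese'] (min_width=6, slack=11)

Answer: |happy      vector|
|library  page  no|
|end  picture  end|
|algorithm   small|
|this    two   dog|
|light   my  plane|
|cheese           |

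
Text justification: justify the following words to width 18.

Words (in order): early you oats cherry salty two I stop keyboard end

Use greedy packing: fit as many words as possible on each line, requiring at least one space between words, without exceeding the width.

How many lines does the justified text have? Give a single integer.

Answer: 3

Derivation:
Line 1: ['early', 'you', 'oats'] (min_width=14, slack=4)
Line 2: ['cherry', 'salty', 'two', 'I'] (min_width=18, slack=0)
Line 3: ['stop', 'keyboard', 'end'] (min_width=17, slack=1)
Total lines: 3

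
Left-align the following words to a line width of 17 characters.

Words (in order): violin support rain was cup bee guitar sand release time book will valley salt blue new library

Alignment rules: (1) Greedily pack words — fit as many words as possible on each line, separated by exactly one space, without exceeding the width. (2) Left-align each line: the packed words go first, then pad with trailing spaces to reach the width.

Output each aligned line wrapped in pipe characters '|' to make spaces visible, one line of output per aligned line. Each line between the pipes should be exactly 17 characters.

Answer: |violin support   |
|rain was cup bee |
|guitar sand      |
|release time book|
|will valley salt |
|blue new library |

Derivation:
Line 1: ['violin', 'support'] (min_width=14, slack=3)
Line 2: ['rain', 'was', 'cup', 'bee'] (min_width=16, slack=1)
Line 3: ['guitar', 'sand'] (min_width=11, slack=6)
Line 4: ['release', 'time', 'book'] (min_width=17, slack=0)
Line 5: ['will', 'valley', 'salt'] (min_width=16, slack=1)
Line 6: ['blue', 'new', 'library'] (min_width=16, slack=1)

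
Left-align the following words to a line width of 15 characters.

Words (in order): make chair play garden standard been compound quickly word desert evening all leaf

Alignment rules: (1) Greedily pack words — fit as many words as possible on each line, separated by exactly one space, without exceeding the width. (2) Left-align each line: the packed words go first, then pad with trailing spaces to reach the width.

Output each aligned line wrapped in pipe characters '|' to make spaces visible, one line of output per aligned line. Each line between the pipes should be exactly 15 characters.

Line 1: ['make', 'chair', 'play'] (min_width=15, slack=0)
Line 2: ['garden', 'standard'] (min_width=15, slack=0)
Line 3: ['been', 'compound'] (min_width=13, slack=2)
Line 4: ['quickly', 'word'] (min_width=12, slack=3)
Line 5: ['desert', 'evening'] (min_width=14, slack=1)
Line 6: ['all', 'leaf'] (min_width=8, slack=7)

Answer: |make chair play|
|garden standard|
|been compound  |
|quickly word   |
|desert evening |
|all leaf       |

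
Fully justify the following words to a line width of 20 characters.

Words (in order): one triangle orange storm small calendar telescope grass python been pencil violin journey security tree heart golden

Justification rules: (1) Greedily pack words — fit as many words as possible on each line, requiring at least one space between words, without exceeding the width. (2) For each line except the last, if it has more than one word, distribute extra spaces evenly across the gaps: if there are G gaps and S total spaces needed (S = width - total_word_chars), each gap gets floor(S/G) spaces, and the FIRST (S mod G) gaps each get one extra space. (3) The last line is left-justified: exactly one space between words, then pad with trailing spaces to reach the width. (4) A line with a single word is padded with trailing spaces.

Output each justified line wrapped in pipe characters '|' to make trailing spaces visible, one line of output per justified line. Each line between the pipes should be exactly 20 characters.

Line 1: ['one', 'triangle', 'orange'] (min_width=19, slack=1)
Line 2: ['storm', 'small', 'calendar'] (min_width=20, slack=0)
Line 3: ['telescope', 'grass'] (min_width=15, slack=5)
Line 4: ['python', 'been', 'pencil'] (min_width=18, slack=2)
Line 5: ['violin', 'journey'] (min_width=14, slack=6)
Line 6: ['security', 'tree', 'heart'] (min_width=19, slack=1)
Line 7: ['golden'] (min_width=6, slack=14)

Answer: |one  triangle orange|
|storm small calendar|
|telescope      grass|
|python  been  pencil|
|violin       journey|
|security  tree heart|
|golden              |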